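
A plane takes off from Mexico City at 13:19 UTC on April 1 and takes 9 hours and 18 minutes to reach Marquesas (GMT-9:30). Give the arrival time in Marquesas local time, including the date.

13:07 on April 1

Departure is given in UTC: 13:19 on Apr 1.
Add 9 hours and 18 minutes → 22:37 UTC.
Marquesas is UTC−9:30: 22:37 − 9:30 = 13:07 on Apr 1.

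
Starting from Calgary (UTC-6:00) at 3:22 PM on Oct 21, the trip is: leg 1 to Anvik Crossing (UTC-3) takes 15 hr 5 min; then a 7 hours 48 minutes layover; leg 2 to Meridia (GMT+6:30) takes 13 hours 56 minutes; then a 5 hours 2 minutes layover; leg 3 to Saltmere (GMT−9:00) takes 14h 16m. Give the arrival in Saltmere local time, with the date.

Convert departure to UTC: 3:22 PM + 6:00 = 9:22 PM UTC on Oct 21.
Add 15 hours and 5 minutes leg 1 → 12:27 PM UTC (Oct 22).
Add 7 hours 48 minutes layover in Anvik Crossing → 8:15 PM UTC.
Add 13 hours and 56 minutes leg 2 → 10:11 AM UTC (Oct 23).
Add 5 hours and 2 minutes layover in Meridia → 3:13 PM UTC.
Add 14 hours and 16 minutes leg 3 → 5:29 AM UTC (Oct 24).
Saltmere is UTC−9:00, so local arrival = 5:29 AM − 9:00 = 8:29 PM on Oct 23.

8:29 PM on Oct 23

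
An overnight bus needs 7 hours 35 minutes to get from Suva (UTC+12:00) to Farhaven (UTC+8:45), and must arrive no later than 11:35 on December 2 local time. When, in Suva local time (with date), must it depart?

07:15 on Dec 2

Target arrival in UTC: 11:35 − 8:45 = 02:50 on Dec 2.
Subtract 7 hours and 35 minutes → departure 19:15 UTC on Dec 1.
Suva is UTC+12:00: 19:15 + 12:00 = 07:15 on Dec 2.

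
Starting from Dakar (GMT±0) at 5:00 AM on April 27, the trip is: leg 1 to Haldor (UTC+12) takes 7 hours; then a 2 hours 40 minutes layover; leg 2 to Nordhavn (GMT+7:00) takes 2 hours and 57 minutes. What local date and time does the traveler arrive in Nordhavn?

12:37 AM on April 28

Dakar is at UTC+0, so departure is already 5:00 AM UTC on Apr 27.
Add 7 hours leg 1 → 12:00 PM UTC.
Add 2 hours and 40 minutes layover in Haldor → 2:40 PM UTC.
Add 2 hours 57 minutes leg 2 → 5:37 PM UTC.
Nordhavn is UTC+7:00, so local arrival = 5:37 PM + 7:00 = 12:37 AM on Apr 28.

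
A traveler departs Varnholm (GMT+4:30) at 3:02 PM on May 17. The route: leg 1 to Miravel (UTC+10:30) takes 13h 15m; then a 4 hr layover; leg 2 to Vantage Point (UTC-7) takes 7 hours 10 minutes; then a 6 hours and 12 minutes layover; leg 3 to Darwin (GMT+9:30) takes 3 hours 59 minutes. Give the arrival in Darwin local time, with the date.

6:38 AM on May 19

Convert departure to UTC: 3:02 PM − 4:30 = 10:32 AM UTC on May 17.
Add 13 hours and 15 minutes leg 1 → 11:47 PM UTC.
Add 4 hours layover in Miravel → 3:47 AM UTC (May 18).
Add 7 hours 10 minutes leg 2 → 10:57 AM UTC.
Add 6 hours and 12 minutes layover in Vantage Point → 5:09 PM UTC.
Add 3 hours and 59 minutes leg 3 → 9:08 PM UTC.
Darwin is UTC+9:30, so local arrival = 9:08 PM + 9:30 = 6:38 AM on May 19.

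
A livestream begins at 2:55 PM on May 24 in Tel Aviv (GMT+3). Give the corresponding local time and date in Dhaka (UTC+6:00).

In UTC: 2:55 PM − 3:00 = 11:55 AM on May 24.
Dhaka is UTC+6:00: 11:55 AM + 6:00 = 5:55 PM on May 24.

5:55 PM on May 24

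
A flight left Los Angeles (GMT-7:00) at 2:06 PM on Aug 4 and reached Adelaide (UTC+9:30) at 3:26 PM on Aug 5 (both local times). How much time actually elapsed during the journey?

Departure in UTC: 2:06 PM + 7:00 = 9:06 PM on Aug 4.
Arrival in UTC: 3:26 PM − 9:30 = 5:56 AM on Aug 5.
Elapsed = 5:56 AM − 9:06 PM (+1 day) = 8 hours 50 minutes.

8 hours 50 minutes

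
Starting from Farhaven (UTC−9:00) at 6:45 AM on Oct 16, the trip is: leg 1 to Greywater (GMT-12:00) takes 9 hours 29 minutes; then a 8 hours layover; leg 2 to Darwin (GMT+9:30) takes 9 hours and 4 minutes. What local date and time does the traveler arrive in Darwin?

Convert departure to UTC: 6:45 AM + 9:00 = 3:45 PM UTC on Oct 16.
Add 9 hours 29 minutes leg 1 → 1:14 AM UTC (Oct 17).
Add 8 hours layover in Greywater → 9:14 AM UTC.
Add 9 hours and 4 minutes leg 2 → 6:18 PM UTC.
Darwin is UTC+9:30, so local arrival = 6:18 PM + 9:30 = 3:48 AM on Oct 18.

3:48 AM on October 18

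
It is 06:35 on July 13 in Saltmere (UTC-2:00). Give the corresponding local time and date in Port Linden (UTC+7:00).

15:35 on July 13

In UTC: 06:35 + 2:00 = 08:35 on Jul 13.
Port Linden is UTC+7:00: 08:35 + 7:00 = 15:35 on Jul 13.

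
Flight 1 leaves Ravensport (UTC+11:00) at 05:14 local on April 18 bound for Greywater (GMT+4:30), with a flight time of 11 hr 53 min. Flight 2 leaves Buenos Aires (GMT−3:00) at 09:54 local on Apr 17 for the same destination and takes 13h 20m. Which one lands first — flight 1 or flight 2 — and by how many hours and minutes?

Flight 1 in UTC: 05:14 − 11:00 = 18:14 on Apr 17.
+11 hours and 53 minutes → arrive 06:07 UTC on Apr 18.
Flight 2 in UTC: 09:54 + 3:00 = 12:54 on Apr 17.
+13 hours 20 minutes → arrive 02:14 UTC on Apr 18.
Flight 2 lands earlier by 3 hours 53 minutes.

the second, by 3 hours 53 minutes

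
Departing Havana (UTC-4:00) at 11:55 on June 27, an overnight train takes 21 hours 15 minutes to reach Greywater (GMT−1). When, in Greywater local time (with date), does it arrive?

12:10 on June 28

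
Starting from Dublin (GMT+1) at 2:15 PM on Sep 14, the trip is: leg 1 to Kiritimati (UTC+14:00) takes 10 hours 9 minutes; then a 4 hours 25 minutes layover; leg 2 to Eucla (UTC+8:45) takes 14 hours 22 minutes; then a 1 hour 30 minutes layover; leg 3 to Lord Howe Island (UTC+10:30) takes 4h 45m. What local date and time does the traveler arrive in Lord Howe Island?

10:56 AM on Sep 16

Convert departure to UTC: 2:15 PM − 1:00 = 1:15 PM UTC on Sep 14.
Add 10 hours and 9 minutes leg 1 → 11:24 PM UTC.
Add 4 hours 25 minutes layover in Kiritimati → 3:49 AM UTC (Sep 15).
Add 14 hours and 22 minutes leg 2 → 6:11 PM UTC.
Add 1 hour and 30 minutes layover in Eucla → 7:41 PM UTC.
Add 4 hours 45 minutes leg 3 → 12:26 AM UTC (Sep 16).
Lord Howe Island is UTC+10:30, so local arrival = 12:26 AM + 10:30 = 10:56 AM on Sep 16.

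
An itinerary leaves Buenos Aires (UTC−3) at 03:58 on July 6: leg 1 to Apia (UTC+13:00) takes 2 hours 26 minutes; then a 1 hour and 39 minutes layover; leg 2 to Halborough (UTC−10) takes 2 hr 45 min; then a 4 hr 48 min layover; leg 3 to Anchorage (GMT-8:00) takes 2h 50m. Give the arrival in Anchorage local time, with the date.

Convert departure to UTC: 03:58 + 3:00 = 06:58 UTC on Jul 6.
Add 2 hours 26 minutes leg 1 → 09:24 UTC.
Add 1 hour 39 minutes layover in Apia → 11:03 UTC.
Add 2 hours and 45 minutes leg 2 → 13:48 UTC.
Add 4 hours 48 minutes layover in Halborough → 18:36 UTC.
Add 2 hours and 50 minutes leg 3 → 21:26 UTC.
Anchorage is UTC−8:00, so local arrival = 21:26 − 8:00 = 13:26 on Jul 6.

13:26 on Jul 6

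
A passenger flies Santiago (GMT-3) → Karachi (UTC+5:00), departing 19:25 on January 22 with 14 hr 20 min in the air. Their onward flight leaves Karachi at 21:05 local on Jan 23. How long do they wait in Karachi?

3 hours 20 minutes

Convert departure to UTC: 19:25 + 3:00 = 22:25 UTC on Jan 22.
Add 14 hours and 20 minutes flight time → 12:45 UTC (Jan 23).
Karachi is UTC+5:00, so local arrival = 12:45 + 5:00 = 17:45 on Jan 23.
Layover = 21:05 − 17:45 = 3 hours 20 minutes.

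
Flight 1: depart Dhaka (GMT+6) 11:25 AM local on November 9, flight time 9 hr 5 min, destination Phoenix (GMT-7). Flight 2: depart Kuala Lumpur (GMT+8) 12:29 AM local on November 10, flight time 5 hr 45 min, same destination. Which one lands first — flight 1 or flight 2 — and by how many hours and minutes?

the first, by 7 hours 44 minutes

Flight 1 in UTC: 11:25 AM − 6:00 = 5:25 AM on Nov 9.
+9 hours 5 minutes → arrive 2:30 PM UTC on Nov 9.
Flight 2 in UTC: 12:29 AM − 8:00 = 4:29 PM on Nov 9.
+5 hours 45 minutes → arrive 10:14 PM UTC on Nov 9.
Flight 1 lands earlier by 7 hours 44 minutes.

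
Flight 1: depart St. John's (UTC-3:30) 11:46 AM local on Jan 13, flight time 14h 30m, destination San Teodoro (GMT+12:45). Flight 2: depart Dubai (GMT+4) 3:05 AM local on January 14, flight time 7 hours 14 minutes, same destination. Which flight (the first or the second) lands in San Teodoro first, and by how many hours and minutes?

Flight 1 in UTC: 11:46 AM + 3:30 = 3:16 PM on Jan 13.
+14 hours and 30 minutes → arrive 5:46 AM UTC on Jan 14.
Flight 2 in UTC: 3:05 AM − 4:00 = 11:05 PM on Jan 13.
+7 hours 14 minutes → arrive 6:19 AM UTC on Jan 14.
Flight 1 lands earlier by 33 minutes.

the first, by 33 minutes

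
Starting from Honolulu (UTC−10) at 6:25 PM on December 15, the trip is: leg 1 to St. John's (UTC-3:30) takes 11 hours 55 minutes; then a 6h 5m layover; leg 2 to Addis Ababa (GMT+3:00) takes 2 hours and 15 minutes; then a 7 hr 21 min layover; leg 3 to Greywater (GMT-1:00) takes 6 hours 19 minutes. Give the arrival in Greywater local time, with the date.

1:20 PM on December 17

Convert departure to UTC: 6:25 PM + 10:00 = 4:25 AM UTC on Dec 16.
Add 11 hours and 55 minutes leg 1 → 4:20 PM UTC.
Add 6 hours and 5 minutes layover in St. John's → 10:25 PM UTC.
Add 2 hours and 15 minutes leg 2 → 12:40 AM UTC (Dec 17).
Add 7 hours 21 minutes layover in Addis Ababa → 8:01 AM UTC.
Add 6 hours 19 minutes leg 3 → 2:20 PM UTC.
Greywater is UTC−1:00, so local arrival = 2:20 PM − 1:00 = 1:20 PM on Dec 17.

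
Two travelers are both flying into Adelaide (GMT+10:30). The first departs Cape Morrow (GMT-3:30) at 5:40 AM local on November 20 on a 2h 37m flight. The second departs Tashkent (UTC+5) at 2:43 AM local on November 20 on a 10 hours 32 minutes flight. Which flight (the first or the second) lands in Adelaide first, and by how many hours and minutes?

the second, by 3 hours 32 minutes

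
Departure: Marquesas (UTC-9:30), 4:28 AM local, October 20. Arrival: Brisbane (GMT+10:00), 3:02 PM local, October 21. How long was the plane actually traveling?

Brisbane is 19:30 ahead of Marquesas.
Clock-face elapsed time (ignoring zones) is 34 hours 34 minutes.
Actual elapsed = 34 hours 34 minutes − 19:30 = 15 hours 4 minutes.

15 hours 4 minutes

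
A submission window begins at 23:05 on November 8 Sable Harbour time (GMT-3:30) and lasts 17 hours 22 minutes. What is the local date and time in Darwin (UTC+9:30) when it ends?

05:27 on Nov 10

Convert start to UTC: 23:05 + 3:30 = 02:35 UTC on Nov 9.
Add 17 hours and 22 minutes duration → 19:57 UTC.
Darwin is UTC+9:30, so local end time = 19:57 + 9:30 = 05:27 on Nov 10.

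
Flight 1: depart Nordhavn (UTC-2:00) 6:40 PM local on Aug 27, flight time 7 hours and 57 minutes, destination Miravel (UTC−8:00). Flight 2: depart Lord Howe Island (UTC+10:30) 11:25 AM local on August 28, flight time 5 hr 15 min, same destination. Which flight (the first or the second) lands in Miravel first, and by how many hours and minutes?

the first, by 1 hour 33 minutes

Flight 1 in UTC: 6:40 PM + 2:00 = 8:40 PM on Aug 27.
+7 hours and 57 minutes → arrive 4:37 AM UTC on Aug 28.
Flight 2 in UTC: 11:25 AM − 10:30 = 12:55 AM on Aug 28.
+5 hours 15 minutes → arrive 6:10 AM UTC on Aug 28.
Flight 1 lands earlier by 1 hour 33 minutes.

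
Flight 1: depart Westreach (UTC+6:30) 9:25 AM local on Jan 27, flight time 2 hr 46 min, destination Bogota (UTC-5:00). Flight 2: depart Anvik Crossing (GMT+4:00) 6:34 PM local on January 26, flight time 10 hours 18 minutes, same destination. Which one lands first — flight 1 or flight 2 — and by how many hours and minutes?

Flight 1 in UTC: 9:25 AM − 6:30 = 2:55 AM on Jan 27.
+2 hours and 46 minutes → arrive 5:41 AM UTC on Jan 27.
Flight 2 in UTC: 6:34 PM − 4:00 = 2:34 PM on Jan 26.
+10 hours 18 minutes → arrive 12:52 AM UTC on Jan 27.
Flight 2 lands earlier by 4 hours 49 minutes.

the second, by 4 hours 49 minutes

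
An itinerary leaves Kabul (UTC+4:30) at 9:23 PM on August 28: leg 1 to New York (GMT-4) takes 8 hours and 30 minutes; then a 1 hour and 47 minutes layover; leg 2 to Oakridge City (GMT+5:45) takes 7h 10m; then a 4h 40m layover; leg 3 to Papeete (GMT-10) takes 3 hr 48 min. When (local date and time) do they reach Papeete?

8:48 AM on August 29

Convert departure to UTC: 9:23 PM − 4:30 = 4:53 PM UTC on Aug 28.
Add 8 hours and 30 minutes leg 1 → 1:23 AM UTC (Aug 29).
Add 1 hour 47 minutes layover in New York → 3:10 AM UTC.
Add 7 hours 10 minutes leg 2 → 10:20 AM UTC.
Add 4 hours and 40 minutes layover in Oakridge City → 3:00 PM UTC.
Add 3 hours and 48 minutes leg 3 → 6:48 PM UTC.
Papeete is UTC−10:00, so local arrival = 6:48 PM − 10:00 = 8:48 AM on Aug 29.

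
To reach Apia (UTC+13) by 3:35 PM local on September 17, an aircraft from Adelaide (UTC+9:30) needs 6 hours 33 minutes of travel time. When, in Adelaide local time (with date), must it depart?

Target arrival in UTC: 3:35 PM − 13:00 = 2:35 AM on Sep 17.
Subtract 6 hours 33 minutes → departure 8:02 PM UTC on Sep 16.
Adelaide is UTC+9:30: 8:02 PM + 9:30 = 5:32 AM on Sep 17.

5:32 AM on September 17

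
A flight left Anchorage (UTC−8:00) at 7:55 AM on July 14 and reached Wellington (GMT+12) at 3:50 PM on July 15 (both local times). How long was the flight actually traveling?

Wellington is 20:00 ahead of Anchorage.
Clock-face elapsed time (ignoring zones) is 31 hours 55 minutes.
Actual elapsed = 31 hours 55 minutes − 20:00 = 11 hours 55 minutes.

11 hours 55 minutes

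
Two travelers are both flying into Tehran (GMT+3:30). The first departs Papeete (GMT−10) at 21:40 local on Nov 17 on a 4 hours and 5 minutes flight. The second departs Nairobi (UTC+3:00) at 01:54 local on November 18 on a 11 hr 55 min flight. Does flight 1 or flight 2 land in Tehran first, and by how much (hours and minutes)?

Flight 1 in UTC: 21:40 + 10:00 = 07:40 on Nov 18.
+4 hours 5 minutes → arrive 11:45 UTC on Nov 18.
Flight 2 in UTC: 01:54 − 3:00 = 22:54 on Nov 17.
+11 hours and 55 minutes → arrive 10:49 UTC on Nov 18.
Flight 2 lands earlier by 56 minutes.

the second, by 56 minutes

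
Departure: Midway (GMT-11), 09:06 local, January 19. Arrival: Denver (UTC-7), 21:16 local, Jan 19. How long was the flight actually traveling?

8 hours 10 minutes

Departure in UTC: 09:06 + 11:00 = 20:06 on Jan 19.
Arrival in UTC: 21:16 + 7:00 = 04:16 on Jan 20.
Elapsed = 04:16 − 20:06 (+1 day) = 8 hours 10 minutes.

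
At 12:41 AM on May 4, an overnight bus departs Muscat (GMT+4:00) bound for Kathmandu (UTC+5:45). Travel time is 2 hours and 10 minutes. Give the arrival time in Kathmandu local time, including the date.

4:36 AM on May 4

Kathmandu is 1:45 ahead of Muscat.
After 2 hours and 10 minutes it is 2:51 AM in Muscat.
Shift by the zone difference: 2:51 AM + 1:45 = 4:36 AM on May 4 in Kathmandu.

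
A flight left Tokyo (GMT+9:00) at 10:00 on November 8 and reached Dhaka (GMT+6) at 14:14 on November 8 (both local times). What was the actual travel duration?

7 hours 14 minutes

Departure in UTC: 10:00 − 9:00 = 01:00 on Nov 8.
Arrival in UTC: 14:14 − 6:00 = 08:14 on Nov 8.
Elapsed = 08:14 − 01:00 = 7 hours 14 minutes.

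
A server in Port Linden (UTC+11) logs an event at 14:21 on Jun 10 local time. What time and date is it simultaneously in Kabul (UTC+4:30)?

Kabul is 6:30 behind Port Linden.
Shift by the zone difference: 14:21 − 6:30 = 07:51 on Jun 10 in Kabul.

07:51 on Jun 10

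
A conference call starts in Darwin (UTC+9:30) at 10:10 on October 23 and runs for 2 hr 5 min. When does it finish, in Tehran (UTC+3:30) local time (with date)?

06:15 on October 23

Convert start to UTC: 10:10 − 9:30 = 00:40 UTC on Oct 23.
Add 2 hours 5 minutes duration → 02:45 UTC.
Tehran is UTC+3:30, so local end time = 02:45 + 3:30 = 06:15 on Oct 23.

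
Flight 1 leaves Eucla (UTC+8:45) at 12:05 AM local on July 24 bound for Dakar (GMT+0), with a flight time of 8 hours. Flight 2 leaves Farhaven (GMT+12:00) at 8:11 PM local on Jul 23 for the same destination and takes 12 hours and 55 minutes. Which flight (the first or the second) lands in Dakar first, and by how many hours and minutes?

Flight 1 in UTC: 12:05 AM − 8:45 = 3:20 PM on Jul 23.
+8 hours → arrive 11:20 PM UTC on Jul 23.
Flight 2 in UTC: 8:11 PM − 12:00 = 8:11 AM on Jul 23.
+12 hours and 55 minutes → arrive 9:06 PM UTC on Jul 23.
Flight 2 lands earlier by 2 hours 14 minutes.

the second, by 2 hours 14 minutes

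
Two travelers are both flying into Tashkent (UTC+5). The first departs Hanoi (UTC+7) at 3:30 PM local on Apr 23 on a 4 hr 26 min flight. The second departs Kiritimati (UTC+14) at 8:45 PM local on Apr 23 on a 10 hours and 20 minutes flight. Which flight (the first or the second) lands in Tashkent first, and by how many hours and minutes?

Flight 1 in UTC: 3:30 PM − 7:00 = 8:30 AM on Apr 23.
+4 hours 26 minutes → arrive 12:56 PM UTC on Apr 23.
Flight 2 in UTC: 8:45 PM − 14:00 = 6:45 AM on Apr 23.
+10 hours and 20 minutes → arrive 5:05 PM UTC on Apr 23.
Flight 1 lands earlier by 4 hours 9 minutes.

the first, by 4 hours 9 minutes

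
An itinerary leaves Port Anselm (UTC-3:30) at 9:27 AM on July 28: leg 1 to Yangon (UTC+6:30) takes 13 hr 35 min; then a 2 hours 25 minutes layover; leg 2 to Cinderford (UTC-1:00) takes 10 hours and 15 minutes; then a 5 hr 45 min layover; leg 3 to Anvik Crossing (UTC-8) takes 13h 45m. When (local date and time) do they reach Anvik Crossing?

Convert departure to UTC: 9:27 AM + 3:30 = 12:57 PM UTC on Jul 28.
Add 13 hours and 35 minutes leg 1 → 2:32 AM UTC (Jul 29).
Add 2 hours and 25 minutes layover in Yangon → 4:57 AM UTC.
Add 10 hours 15 minutes leg 2 → 3:12 PM UTC.
Add 5 hours 45 minutes layover in Cinderford → 8:57 PM UTC.
Add 13 hours and 45 minutes leg 3 → 10:42 AM UTC (Jul 30).
Anvik Crossing is UTC−8:00, so local arrival = 10:42 AM − 8:00 = 2:42 AM on Jul 30.

2:42 AM on July 30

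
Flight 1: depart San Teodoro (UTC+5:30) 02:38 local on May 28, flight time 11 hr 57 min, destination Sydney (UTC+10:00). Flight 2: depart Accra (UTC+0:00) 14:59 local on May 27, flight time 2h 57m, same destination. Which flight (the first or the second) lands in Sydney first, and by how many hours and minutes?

the second, by 15 hours 9 minutes

Flight 1 in UTC: 02:38 − 5:30 = 21:08 on May 27.
+11 hours 57 minutes → arrive 09:05 UTC on May 28.
Flight 2 departs at 14:59 UTC (May 27).
+2 hours 57 minutes → arrive 17:56 UTC on May 27.
Flight 2 lands earlier by 15 hours 9 minutes.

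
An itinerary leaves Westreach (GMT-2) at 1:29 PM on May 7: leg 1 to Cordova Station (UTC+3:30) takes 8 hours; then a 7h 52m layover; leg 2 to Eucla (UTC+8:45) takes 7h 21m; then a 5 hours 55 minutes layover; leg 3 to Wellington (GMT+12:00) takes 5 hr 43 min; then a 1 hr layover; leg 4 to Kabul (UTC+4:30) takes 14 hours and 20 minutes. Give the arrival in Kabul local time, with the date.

10:10 PM on May 9

Convert departure to UTC: 1:29 PM + 2:00 = 3:29 PM UTC on May 7.
Add 8 hours leg 1 → 11:29 PM UTC.
Add 7 hours and 52 minutes layover in Cordova Station → 7:21 AM UTC (May 8).
Add 7 hours and 21 minutes leg 2 → 2:42 PM UTC.
Add 5 hours and 55 minutes layover in Eucla → 8:37 PM UTC.
Add 5 hours and 43 minutes leg 3 → 2:20 AM UTC (May 9).
Add 1 hour layover in Wellington → 3:20 AM UTC.
Add 14 hours 20 minutes leg 4 → 5:40 PM UTC.
Kabul is UTC+4:30, so local arrival = 5:40 PM + 4:30 = 10:10 PM on May 9.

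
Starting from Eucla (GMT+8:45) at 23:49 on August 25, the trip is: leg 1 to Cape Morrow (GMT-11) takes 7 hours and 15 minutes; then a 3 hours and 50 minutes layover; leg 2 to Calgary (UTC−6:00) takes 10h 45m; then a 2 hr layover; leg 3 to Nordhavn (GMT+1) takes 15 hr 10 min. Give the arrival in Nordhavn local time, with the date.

07:04 on August 27

Convert departure to UTC: 23:49 − 8:45 = 15:04 UTC on Aug 25.
Add 7 hours 15 minutes leg 1 → 22:19 UTC.
Add 3 hours 50 minutes layover in Cape Morrow → 02:09 UTC (Aug 26).
Add 10 hours 45 minutes leg 2 → 12:54 UTC.
Add 2 hours layover in Calgary → 14:54 UTC.
Add 15 hours 10 minutes leg 3 → 06:04 UTC (Aug 27).
Nordhavn is UTC+1:00, so local arrival = 06:04 + 1:00 = 07:04 on Aug 27.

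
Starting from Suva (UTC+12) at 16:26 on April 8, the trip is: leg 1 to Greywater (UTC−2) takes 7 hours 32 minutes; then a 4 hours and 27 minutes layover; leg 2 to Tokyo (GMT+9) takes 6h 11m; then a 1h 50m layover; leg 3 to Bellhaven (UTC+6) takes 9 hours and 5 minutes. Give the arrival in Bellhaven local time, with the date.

15:31 on Apr 9

Convert departure to UTC: 16:26 − 12:00 = 04:26 UTC on Apr 8.
Add 7 hours 32 minutes leg 1 → 11:58 UTC.
Add 4 hours and 27 minutes layover in Greywater → 16:25 UTC.
Add 6 hours and 11 minutes leg 2 → 22:36 UTC.
Add 1 hour and 50 minutes layover in Tokyo → 00:26 UTC (Apr 9).
Add 9 hours and 5 minutes leg 3 → 09:31 UTC.
Bellhaven is UTC+6:00, so local arrival = 09:31 + 6:00 = 15:31 on Apr 9.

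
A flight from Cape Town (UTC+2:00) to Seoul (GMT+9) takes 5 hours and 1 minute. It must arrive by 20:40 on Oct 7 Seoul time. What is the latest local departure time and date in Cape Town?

Target arrival in UTC: 20:40 − 9:00 = 11:40 on Oct 7.
Subtract 5 hours and 1 minute → departure 06:39 UTC on Oct 7.
Cape Town is UTC+2:00: 06:39 + 2:00 = 08:39 on Oct 7.

08:39 on Oct 7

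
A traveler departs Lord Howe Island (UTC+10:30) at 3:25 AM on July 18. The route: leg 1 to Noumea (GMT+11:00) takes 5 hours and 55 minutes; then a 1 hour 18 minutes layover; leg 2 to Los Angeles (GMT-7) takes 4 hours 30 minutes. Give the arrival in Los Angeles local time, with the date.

Convert departure to UTC: 3:25 AM − 10:30 = 4:55 PM UTC on Jul 17.
Add 5 hours 55 minutes leg 1 → 10:50 PM UTC.
Add 1 hour and 18 minutes layover in Noumea → 12:08 AM UTC (Jul 18).
Add 4 hours 30 minutes leg 2 → 4:38 AM UTC.
Los Angeles is UTC−7:00, so local arrival = 4:38 AM − 7:00 = 9:38 PM on Jul 17.

9:38 PM on Jul 17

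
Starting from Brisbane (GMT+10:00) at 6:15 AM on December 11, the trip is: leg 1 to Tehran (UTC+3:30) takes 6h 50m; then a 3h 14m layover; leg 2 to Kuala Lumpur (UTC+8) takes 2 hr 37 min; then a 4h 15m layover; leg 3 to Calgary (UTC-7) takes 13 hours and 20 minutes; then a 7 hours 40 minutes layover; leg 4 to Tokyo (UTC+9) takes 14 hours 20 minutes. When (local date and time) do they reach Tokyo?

9:31 AM on Dec 13

Convert departure to UTC: 6:15 AM − 10:00 = 8:15 PM UTC on Dec 10.
Add 6 hours 50 minutes leg 1 → 3:05 AM UTC (Dec 11).
Add 3 hours 14 minutes layover in Tehran → 6:19 AM UTC.
Add 2 hours and 37 minutes leg 2 → 8:56 AM UTC.
Add 4 hours 15 minutes layover in Kuala Lumpur → 1:11 PM UTC.
Add 13 hours 20 minutes leg 3 → 2:31 AM UTC (Dec 12).
Add 7 hours and 40 minutes layover in Calgary → 10:11 AM UTC.
Add 14 hours and 20 minutes leg 4 → 12:31 AM UTC (Dec 13).
Tokyo is UTC+9:00, so local arrival = 12:31 AM + 9:00 = 9:31 AM on Dec 13.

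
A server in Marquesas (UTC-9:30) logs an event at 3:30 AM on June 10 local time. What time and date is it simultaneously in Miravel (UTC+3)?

4:00 PM on Jun 10

In UTC: 3:30 AM + 9:30 = 1:00 PM on Jun 10.
Miravel is UTC+3:00: 1:00 PM + 3:00 = 4:00 PM on Jun 10.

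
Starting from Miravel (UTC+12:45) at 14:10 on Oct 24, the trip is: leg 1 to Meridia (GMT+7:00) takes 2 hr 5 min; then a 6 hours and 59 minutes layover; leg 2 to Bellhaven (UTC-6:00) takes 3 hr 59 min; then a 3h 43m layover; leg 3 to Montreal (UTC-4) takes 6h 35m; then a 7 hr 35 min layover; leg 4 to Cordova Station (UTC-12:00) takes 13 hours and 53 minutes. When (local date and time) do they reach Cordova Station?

10:14 on Oct 25

Convert departure to UTC: 14:10 − 12:45 = 01:25 UTC on Oct 24.
Add 2 hours 5 minutes leg 1 → 03:30 UTC.
Add 6 hours 59 minutes layover in Meridia → 10:29 UTC.
Add 3 hours 59 minutes leg 2 → 14:28 UTC.
Add 3 hours 43 minutes layover in Bellhaven → 18:11 UTC.
Add 6 hours and 35 minutes leg 3 → 00:46 UTC (Oct 25).
Add 7 hours and 35 minutes layover in Montreal → 08:21 UTC.
Add 13 hours 53 minutes leg 4 → 22:14 UTC.
Cordova Station is UTC−12:00, so local arrival = 22:14 − 12:00 = 10:14 on Oct 25.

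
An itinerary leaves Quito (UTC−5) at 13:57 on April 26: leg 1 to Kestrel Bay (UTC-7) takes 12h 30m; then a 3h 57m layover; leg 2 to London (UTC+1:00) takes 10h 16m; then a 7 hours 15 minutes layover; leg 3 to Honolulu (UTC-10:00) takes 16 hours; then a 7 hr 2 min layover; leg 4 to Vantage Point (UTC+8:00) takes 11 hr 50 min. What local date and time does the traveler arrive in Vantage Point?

Convert departure to UTC: 13:57 + 5:00 = 18:57 UTC on Apr 26.
Add 12 hours 30 minutes leg 1 → 07:27 UTC (Apr 27).
Add 3 hours 57 minutes layover in Kestrel Bay → 11:24 UTC.
Add 10 hours 16 minutes leg 2 → 21:40 UTC.
Add 7 hours and 15 minutes layover in London → 04:55 UTC (Apr 28).
Add 16 hours leg 3 → 20:55 UTC.
Add 7 hours 2 minutes layover in Honolulu → 03:57 UTC (Apr 29).
Add 11 hours and 50 minutes leg 4 → 15:47 UTC.
Vantage Point is UTC+8:00, so local arrival = 15:47 + 8:00 = 23:47 on Apr 29.

23:47 on April 29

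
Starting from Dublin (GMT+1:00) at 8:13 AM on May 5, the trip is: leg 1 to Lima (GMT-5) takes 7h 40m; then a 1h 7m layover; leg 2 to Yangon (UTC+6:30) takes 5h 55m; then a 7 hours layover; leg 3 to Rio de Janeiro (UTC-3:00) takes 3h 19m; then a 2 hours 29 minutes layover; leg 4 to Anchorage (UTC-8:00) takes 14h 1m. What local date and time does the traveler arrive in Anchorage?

Convert departure to UTC: 8:13 AM − 1:00 = 7:13 AM UTC on May 5.
Add 7 hours 40 minutes leg 1 → 2:53 PM UTC.
Add 1 hour 7 minutes layover in Lima → 4:00 PM UTC.
Add 5 hours 55 minutes leg 2 → 9:55 PM UTC.
Add 7 hours layover in Yangon → 4:55 AM UTC (May 6).
Add 3 hours and 19 minutes leg 3 → 8:14 AM UTC.
Add 2 hours and 29 minutes layover in Rio de Janeiro → 10:43 AM UTC.
Add 14 hours and 1 minute leg 4 → 12:44 AM UTC (May 7).
Anchorage is UTC−8:00, so local arrival = 12:44 AM − 8:00 = 4:44 PM on May 6.

4:44 PM on May 6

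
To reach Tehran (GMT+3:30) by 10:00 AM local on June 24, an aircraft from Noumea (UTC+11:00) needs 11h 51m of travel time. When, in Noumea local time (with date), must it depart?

5:39 AM on June 24

Target arrival in UTC: 10:00 AM − 3:30 = 6:30 AM on Jun 24.
Subtract 11 hours 51 minutes → departure 6:39 PM UTC on Jun 23.
Noumea is UTC+11:00: 6:39 PM + 11:00 = 5:39 AM on Jun 24.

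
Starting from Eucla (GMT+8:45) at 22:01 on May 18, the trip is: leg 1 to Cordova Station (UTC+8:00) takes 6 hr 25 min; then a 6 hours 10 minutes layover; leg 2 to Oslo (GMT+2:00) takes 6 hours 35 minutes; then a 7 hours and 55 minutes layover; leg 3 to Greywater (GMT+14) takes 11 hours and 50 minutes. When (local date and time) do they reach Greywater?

Convert departure to UTC: 22:01 − 8:45 = 13:16 UTC on May 18.
Add 6 hours and 25 minutes leg 1 → 19:41 UTC.
Add 6 hours 10 minutes layover in Cordova Station → 01:51 UTC (May 19).
Add 6 hours 35 minutes leg 2 → 08:26 UTC.
Add 7 hours and 55 minutes layover in Oslo → 16:21 UTC.
Add 11 hours and 50 minutes leg 3 → 04:11 UTC (May 20).
Greywater is UTC+14:00, so local arrival = 04:11 + 14:00 = 18:11 on May 20.

18:11 on May 20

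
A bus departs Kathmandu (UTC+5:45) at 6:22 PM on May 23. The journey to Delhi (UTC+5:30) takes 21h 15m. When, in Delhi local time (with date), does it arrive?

Convert departure to UTC: 6:22 PM − 5:45 = 12:37 PM UTC on May 23.
Add 21 hours 15 minutes travel time → 9:52 AM UTC (May 24).
Delhi is UTC+5:30, so local arrival = 9:52 AM + 5:30 = 3:22 PM on May 24.

3:22 PM on May 24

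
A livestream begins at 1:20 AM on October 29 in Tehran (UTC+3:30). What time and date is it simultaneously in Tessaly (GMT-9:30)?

12:20 PM on October 28

Tessaly is 13:00 behind Tehran.
Shift by the zone difference: 1:20 AM − 13:00 = 12:20 PM on Oct 28 in Tessaly.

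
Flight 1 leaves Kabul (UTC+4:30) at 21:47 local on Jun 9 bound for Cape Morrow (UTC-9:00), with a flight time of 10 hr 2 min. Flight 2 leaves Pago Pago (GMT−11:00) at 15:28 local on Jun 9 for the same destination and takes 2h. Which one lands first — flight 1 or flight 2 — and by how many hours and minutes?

Flight 1 in UTC: 21:47 − 4:30 = 17:17 on Jun 9.
+10 hours 2 minutes → arrive 03:19 UTC on Jun 10.
Flight 2 in UTC: 15:28 + 11:00 = 02:28 on Jun 10.
+2 hours → arrive 04:28 UTC on Jun 10.
Flight 1 lands earlier by 1 hour 9 minutes.

the first, by 1 hour 9 minutes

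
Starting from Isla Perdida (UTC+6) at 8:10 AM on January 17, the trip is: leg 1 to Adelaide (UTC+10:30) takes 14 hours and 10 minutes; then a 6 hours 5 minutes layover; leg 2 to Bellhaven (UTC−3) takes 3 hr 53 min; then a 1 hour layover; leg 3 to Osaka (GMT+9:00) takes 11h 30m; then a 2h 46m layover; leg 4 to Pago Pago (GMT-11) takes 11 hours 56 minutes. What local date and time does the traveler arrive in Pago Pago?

Convert departure to UTC: 8:10 AM − 6:00 = 2:10 AM UTC on Jan 17.
Add 14 hours 10 minutes leg 1 → 4:20 PM UTC.
Add 6 hours 5 minutes layover in Adelaide → 10:25 PM UTC.
Add 3 hours and 53 minutes leg 2 → 2:18 AM UTC (Jan 18).
Add 1 hour layover in Bellhaven → 3:18 AM UTC.
Add 11 hours and 30 minutes leg 3 → 2:48 PM UTC.
Add 2 hours and 46 minutes layover in Osaka → 5:34 PM UTC.
Add 11 hours 56 minutes leg 4 → 5:30 AM UTC (Jan 19).
Pago Pago is UTC−11:00, so local arrival = 5:30 AM − 11:00 = 6:30 PM on Jan 18.

6:30 PM on January 18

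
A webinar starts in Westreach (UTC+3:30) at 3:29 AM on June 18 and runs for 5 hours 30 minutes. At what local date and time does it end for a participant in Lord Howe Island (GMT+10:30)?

3:59 PM on Jun 18

Convert start to UTC: 3:29 AM − 3:30 = 11:59 PM UTC on Jun 17.
Add 5 hours 30 minutes duration → 5:29 AM UTC (Jun 18).
Lord Howe Island is UTC+10:30, so local end time = 5:29 AM + 10:30 = 3:59 PM on Jun 18.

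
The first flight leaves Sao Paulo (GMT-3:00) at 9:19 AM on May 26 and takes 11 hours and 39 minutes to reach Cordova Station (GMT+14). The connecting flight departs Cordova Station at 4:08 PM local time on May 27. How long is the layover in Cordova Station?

Convert departure to UTC: 9:19 AM + 3:00 = 12:19 PM UTC on May 26.
Add 11 hours 39 minutes flight time → 11:58 PM UTC.
Cordova Station is UTC+14:00, so local arrival = 11:58 PM + 14:00 = 1:58 PM on May 27.
Layover = 4:08 PM − 1:58 PM = 2 hours 10 minutes.

2 hours 10 minutes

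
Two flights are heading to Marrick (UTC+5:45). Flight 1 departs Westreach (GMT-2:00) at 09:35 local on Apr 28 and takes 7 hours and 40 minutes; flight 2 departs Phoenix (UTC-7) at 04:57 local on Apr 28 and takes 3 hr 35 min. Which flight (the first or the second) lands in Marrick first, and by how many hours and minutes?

Flight 1 in UTC: 09:35 + 2:00 = 11:35 on Apr 28.
+7 hours and 40 minutes → arrive 19:15 UTC on Apr 28.
Flight 2 in UTC: 04:57 + 7:00 = 11:57 on Apr 28.
+3 hours 35 minutes → arrive 15:32 UTC on Apr 28.
Flight 2 lands earlier by 3 hours 43 minutes.

the second, by 3 hours 43 minutes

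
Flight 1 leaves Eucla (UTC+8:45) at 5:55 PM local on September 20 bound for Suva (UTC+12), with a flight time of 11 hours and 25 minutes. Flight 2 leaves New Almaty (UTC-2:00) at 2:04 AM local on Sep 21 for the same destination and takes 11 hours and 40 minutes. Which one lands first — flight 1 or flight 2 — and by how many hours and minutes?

Flight 1 in UTC: 5:55 PM − 8:45 = 9:10 AM on Sep 20.
+11 hours 25 minutes → arrive 8:35 PM UTC on Sep 20.
Flight 2 in UTC: 2:04 AM + 2:00 = 4:04 AM on Sep 21.
+11 hours 40 minutes → arrive 3:44 PM UTC on Sep 21.
Flight 1 lands earlier by 19 hours 9 minutes.

the first, by 19 hours 9 minutes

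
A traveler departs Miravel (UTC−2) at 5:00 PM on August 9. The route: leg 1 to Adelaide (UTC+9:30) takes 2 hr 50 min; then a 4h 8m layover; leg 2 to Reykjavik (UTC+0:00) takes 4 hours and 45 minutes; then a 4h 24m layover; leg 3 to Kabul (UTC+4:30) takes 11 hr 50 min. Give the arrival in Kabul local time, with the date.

Convert departure to UTC: 5:00 PM + 2:00 = 7:00 PM UTC on Aug 9.
Add 2 hours and 50 minutes leg 1 → 9:50 PM UTC.
Add 4 hours and 8 minutes layover in Adelaide → 1:58 AM UTC (Aug 10).
Add 4 hours and 45 minutes leg 2 → 6:43 AM UTC.
Add 4 hours and 24 minutes layover in Reykjavik → 11:07 AM UTC.
Add 11 hours 50 minutes leg 3 → 10:57 PM UTC.
Kabul is UTC+4:30, so local arrival = 10:57 PM + 4:30 = 3:27 AM on Aug 11.

3:27 AM on August 11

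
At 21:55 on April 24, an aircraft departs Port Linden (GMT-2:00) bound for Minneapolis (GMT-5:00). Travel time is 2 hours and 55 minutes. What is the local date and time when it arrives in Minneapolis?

21:50 on Apr 24

Minneapolis is 3:00 behind Port Linden.
After 2 hours 55 minutes it is 00:50 (Apr 25) in Port Linden.
Shift by the zone difference: 00:50 − 3:00 = 21:50 on Apr 24 in Minneapolis.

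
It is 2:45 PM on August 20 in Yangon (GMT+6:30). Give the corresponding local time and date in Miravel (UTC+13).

In UTC: 2:45 PM − 6:30 = 8:15 AM on Aug 20.
Miravel is UTC+13:00: 8:15 AM + 13:00 = 9:15 PM on Aug 20.

9:15 PM on Aug 20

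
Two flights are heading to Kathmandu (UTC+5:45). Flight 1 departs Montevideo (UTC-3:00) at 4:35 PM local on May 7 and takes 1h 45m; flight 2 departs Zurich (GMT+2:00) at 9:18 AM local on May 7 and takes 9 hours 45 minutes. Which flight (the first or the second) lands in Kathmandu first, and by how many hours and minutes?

Flight 1 in UTC: 4:35 PM + 3:00 = 7:35 PM on May 7.
+1 hour and 45 minutes → arrive 9:20 PM UTC on May 7.
Flight 2 in UTC: 9:18 AM − 2:00 = 7:18 AM on May 7.
+9 hours and 45 minutes → arrive 5:03 PM UTC on May 7.
Flight 2 lands earlier by 4 hours 17 minutes.

the second, by 4 hours 17 minutes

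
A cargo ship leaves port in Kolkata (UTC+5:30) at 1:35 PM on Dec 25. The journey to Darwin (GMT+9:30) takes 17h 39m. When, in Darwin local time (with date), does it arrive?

11:14 AM on December 26

Convert departure to UTC: 1:35 PM − 5:30 = 8:05 AM UTC on Dec 25.
Add 17 hours and 39 minutes travel time → 1:44 AM UTC (Dec 26).
Darwin is UTC+9:30, so local arrival = 1:44 AM + 9:30 = 11:14 AM on Dec 26.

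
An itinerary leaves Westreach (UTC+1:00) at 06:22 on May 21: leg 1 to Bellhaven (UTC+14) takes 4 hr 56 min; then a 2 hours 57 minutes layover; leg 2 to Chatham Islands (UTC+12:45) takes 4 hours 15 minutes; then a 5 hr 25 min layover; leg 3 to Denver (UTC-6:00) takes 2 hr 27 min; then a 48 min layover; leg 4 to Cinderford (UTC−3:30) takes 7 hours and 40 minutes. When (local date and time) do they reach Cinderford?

06:20 on May 22

Convert departure to UTC: 06:22 − 1:00 = 05:22 UTC on May 21.
Add 4 hours 56 minutes leg 1 → 10:18 UTC.
Add 2 hours 57 minutes layover in Bellhaven → 13:15 UTC.
Add 4 hours and 15 minutes leg 2 → 17:30 UTC.
Add 5 hours 25 minutes layover in Chatham Islands → 22:55 UTC.
Add 2 hours 27 minutes leg 3 → 01:22 UTC (May 22).
Add 48 minutes layover in Denver → 02:10 UTC.
Add 7 hours and 40 minutes leg 4 → 09:50 UTC.
Cinderford is UTC−3:30, so local arrival = 09:50 − 3:30 = 06:20 on May 22.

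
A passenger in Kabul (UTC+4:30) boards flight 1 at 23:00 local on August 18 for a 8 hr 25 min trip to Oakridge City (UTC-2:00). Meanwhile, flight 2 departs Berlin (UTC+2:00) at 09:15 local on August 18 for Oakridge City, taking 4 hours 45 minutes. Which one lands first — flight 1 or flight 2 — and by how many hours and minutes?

Flight 1 in UTC: 23:00 − 4:30 = 18:30 on Aug 18.
+8 hours and 25 minutes → arrive 02:55 UTC on Aug 19.
Flight 2 in UTC: 09:15 − 2:00 = 07:15 on Aug 18.
+4 hours and 45 minutes → arrive 12:00 UTC on Aug 18.
Flight 2 lands earlier by 14 hours 55 minutes.

the second, by 14 hours 55 minutes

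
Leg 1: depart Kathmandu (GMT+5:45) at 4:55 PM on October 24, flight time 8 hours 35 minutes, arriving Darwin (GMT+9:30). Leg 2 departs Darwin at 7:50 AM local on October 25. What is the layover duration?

Convert departure to UTC: 4:55 PM − 5:45 = 11:10 AM UTC on Oct 24.
Add 8 hours and 35 minutes flight time → 7:45 PM UTC.
Darwin is UTC+9:30, so local arrival = 7:45 PM + 9:30 = 5:15 AM on Oct 25.
Layover = 7:50 AM − 5:15 AM = 2 hours 35 minutes.

2 hours 35 minutes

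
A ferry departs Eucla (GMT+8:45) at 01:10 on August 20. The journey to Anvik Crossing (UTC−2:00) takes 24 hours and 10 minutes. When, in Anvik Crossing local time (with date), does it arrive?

Convert departure to UTC: 01:10 − 8:45 = 16:25 UTC on Aug 19.
Add 24 hours 10 minutes travel time → 16:35 UTC (Aug 20).
Anvik Crossing is UTC−2:00, so local arrival = 16:35 − 2:00 = 14:35 on Aug 20.

14:35 on Aug 20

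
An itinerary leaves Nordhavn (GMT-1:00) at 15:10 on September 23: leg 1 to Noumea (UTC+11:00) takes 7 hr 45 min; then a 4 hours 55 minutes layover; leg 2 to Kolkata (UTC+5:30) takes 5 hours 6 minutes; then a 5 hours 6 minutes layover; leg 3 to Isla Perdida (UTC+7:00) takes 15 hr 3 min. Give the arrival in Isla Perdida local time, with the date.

13:05 on Sep 25

Convert departure to UTC: 15:10 + 1:00 = 16:10 UTC on Sep 23.
Add 7 hours and 45 minutes leg 1 → 23:55 UTC.
Add 4 hours 55 minutes layover in Noumea → 04:50 UTC (Sep 24).
Add 5 hours 6 minutes leg 2 → 09:56 UTC.
Add 5 hours 6 minutes layover in Kolkata → 15:02 UTC.
Add 15 hours 3 minutes leg 3 → 06:05 UTC (Sep 25).
Isla Perdida is UTC+7:00, so local arrival = 06:05 + 7:00 = 13:05 on Sep 25.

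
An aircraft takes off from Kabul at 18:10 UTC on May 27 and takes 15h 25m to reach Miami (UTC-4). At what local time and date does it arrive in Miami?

Departure is given in UTC: 18:10 on May 27.
Add 15 hours 25 minutes → 09:35 UTC (May 28).
Miami is UTC−4:00: 09:35 − 4:00 = 05:35 on May 28.

05:35 on May 28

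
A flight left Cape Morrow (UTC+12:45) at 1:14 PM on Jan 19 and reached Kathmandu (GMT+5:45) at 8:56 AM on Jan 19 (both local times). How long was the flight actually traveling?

Departure in UTC: 1:14 PM − 12:45 = 12:29 AM on Jan 19.
Arrival in UTC: 8:56 AM − 5:45 = 3:11 AM on Jan 19.
Elapsed = 3:11 AM − 12:29 AM = 2 hours 42 minutes.

2 hours 42 minutes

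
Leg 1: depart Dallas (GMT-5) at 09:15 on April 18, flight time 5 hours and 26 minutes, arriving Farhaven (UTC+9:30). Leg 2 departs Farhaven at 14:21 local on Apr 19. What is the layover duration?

Convert departure to UTC: 09:15 + 5:00 = 14:15 UTC on Apr 18.
Add 5 hours 26 minutes flight time → 19:41 UTC.
Farhaven is UTC+9:30, so local arrival = 19:41 + 9:30 = 05:11 on Apr 19.
Layover = 14:21 − 05:11 = 9 hours 10 minutes.

9 hours 10 minutes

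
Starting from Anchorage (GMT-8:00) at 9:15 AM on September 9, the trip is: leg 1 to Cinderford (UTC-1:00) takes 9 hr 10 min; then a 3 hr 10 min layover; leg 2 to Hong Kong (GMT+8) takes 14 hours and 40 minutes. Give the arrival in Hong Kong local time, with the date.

4:15 AM on Sep 11

Convert departure to UTC: 9:15 AM + 8:00 = 5:15 PM UTC on Sep 9.
Add 9 hours 10 minutes leg 1 → 2:25 AM UTC (Sep 10).
Add 3 hours 10 minutes layover in Cinderford → 5:35 AM UTC.
Add 14 hours 40 minutes leg 2 → 8:15 PM UTC.
Hong Kong is UTC+8:00, so local arrival = 8:15 PM + 8:00 = 4:15 AM on Sep 11.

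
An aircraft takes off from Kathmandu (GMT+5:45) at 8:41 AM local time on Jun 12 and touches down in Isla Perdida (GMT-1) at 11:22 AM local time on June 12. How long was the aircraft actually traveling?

Departure in UTC: 8:41 AM − 5:45 = 2:56 AM on Jun 12.
Arrival in UTC: 11:22 AM + 1:00 = 12:22 PM on Jun 12.
Elapsed = 12:22 PM − 2:56 AM = 9 hours 26 minutes.

9 hours 26 minutes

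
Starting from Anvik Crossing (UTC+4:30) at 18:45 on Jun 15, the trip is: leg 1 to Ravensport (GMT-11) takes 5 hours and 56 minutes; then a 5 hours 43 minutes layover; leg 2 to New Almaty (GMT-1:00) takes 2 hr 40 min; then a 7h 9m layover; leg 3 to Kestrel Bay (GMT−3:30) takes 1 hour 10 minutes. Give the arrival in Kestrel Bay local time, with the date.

09:23 on Jun 16

Convert departure to UTC: 18:45 − 4:30 = 14:15 UTC on Jun 15.
Add 5 hours 56 minutes leg 1 → 20:11 UTC.
Add 5 hours and 43 minutes layover in Ravensport → 01:54 UTC (Jun 16).
Add 2 hours 40 minutes leg 2 → 04:34 UTC.
Add 7 hours and 9 minutes layover in New Almaty → 11:43 UTC.
Add 1 hour and 10 minutes leg 3 → 12:53 UTC.
Kestrel Bay is UTC−3:30, so local arrival = 12:53 − 3:30 = 09:23 on Jun 16.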